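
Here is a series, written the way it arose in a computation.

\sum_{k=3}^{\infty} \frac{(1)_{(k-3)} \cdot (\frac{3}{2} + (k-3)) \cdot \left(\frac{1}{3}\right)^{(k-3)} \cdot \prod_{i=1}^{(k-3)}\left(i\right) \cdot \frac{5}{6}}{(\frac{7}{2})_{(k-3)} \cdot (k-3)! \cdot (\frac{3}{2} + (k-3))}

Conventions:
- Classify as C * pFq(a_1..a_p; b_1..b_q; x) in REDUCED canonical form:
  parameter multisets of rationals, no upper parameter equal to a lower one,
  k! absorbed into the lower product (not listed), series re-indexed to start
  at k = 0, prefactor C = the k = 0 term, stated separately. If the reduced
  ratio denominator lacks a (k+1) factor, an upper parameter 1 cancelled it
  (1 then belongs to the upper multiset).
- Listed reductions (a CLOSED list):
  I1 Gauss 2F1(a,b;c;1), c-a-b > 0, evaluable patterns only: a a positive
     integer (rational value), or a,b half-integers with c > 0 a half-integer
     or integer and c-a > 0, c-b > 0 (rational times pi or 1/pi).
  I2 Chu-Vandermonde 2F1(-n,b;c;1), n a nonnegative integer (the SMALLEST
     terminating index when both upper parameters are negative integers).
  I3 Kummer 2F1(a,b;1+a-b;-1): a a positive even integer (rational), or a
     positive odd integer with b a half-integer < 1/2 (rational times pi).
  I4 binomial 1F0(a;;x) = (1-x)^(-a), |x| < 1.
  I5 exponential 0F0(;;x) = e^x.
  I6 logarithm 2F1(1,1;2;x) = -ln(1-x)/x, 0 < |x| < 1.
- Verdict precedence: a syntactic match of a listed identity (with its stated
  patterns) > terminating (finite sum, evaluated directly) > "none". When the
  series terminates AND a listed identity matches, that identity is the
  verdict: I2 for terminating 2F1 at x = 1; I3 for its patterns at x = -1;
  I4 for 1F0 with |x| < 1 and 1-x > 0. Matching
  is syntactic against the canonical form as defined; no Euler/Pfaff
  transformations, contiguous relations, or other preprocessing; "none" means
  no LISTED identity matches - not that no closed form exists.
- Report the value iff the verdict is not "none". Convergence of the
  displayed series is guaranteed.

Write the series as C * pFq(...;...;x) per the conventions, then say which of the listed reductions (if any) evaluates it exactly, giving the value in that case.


x = \frac{1}{3} here; the reduced form reads 2F1, upper {1, 1}, lower {\frac{7}{2}}, C = \frac{5}{6}. Verdict: none. No listed pattern accepts 2F1(1, 1; \frac{7}{2}; \frac{1}{3}).

The tell: from the first term \frac{5}{6}: the running product (prefactor 5/6) telescopes to a rising factorial.
Step ratio: r(k) = \frac{1}{3} * (k+1) (k+1) / [(k+\frac{7}{2}) (k+1)] - rational in k, leading ratio \frac{1}{3}; with t_0 = \frac{5}{6}, classification follows.


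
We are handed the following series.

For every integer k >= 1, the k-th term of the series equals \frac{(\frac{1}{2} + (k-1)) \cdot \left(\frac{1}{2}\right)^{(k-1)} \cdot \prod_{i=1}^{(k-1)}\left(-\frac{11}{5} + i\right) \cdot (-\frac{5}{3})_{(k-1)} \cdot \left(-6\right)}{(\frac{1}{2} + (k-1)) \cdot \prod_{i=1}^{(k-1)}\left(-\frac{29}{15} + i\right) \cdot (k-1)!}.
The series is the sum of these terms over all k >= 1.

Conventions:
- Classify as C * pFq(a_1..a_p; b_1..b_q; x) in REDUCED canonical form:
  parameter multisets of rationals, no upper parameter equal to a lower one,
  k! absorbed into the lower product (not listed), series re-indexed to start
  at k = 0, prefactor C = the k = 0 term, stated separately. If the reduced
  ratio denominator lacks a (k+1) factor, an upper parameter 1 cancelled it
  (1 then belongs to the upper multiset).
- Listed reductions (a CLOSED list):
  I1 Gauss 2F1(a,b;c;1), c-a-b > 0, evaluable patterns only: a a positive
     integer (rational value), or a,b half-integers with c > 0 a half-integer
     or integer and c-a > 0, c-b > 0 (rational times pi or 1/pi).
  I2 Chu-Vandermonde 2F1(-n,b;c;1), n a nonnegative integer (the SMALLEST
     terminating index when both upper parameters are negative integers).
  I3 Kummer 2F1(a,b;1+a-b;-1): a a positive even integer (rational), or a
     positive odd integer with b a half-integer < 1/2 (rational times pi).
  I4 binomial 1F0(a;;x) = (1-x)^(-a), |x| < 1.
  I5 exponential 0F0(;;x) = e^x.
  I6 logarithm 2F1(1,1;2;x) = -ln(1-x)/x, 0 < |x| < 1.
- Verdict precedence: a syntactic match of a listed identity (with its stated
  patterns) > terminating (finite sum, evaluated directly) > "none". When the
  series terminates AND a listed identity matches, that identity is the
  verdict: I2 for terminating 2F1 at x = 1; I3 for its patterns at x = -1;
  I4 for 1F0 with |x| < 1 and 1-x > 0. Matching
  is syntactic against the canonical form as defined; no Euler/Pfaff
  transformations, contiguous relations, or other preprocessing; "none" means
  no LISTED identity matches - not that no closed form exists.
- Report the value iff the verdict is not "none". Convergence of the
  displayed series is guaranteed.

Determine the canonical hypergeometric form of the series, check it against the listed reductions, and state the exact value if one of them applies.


At argument \frac{1}{2}: a 2F1 with upper {-\frac{5}{3}, -\frac{6}{5}}, lower {-\frac{14}{15}}, scaled by C = -6. Verdict: none - at argument \frac{1}{2} the multisets {-\frac{5}{3}, -\frac{6}{5}} ; {-\frac{14}{15}} match no listed identity.

First insight: t_0 being -6, the lower running product (C = -6) is a rising factorial.
Step ratio: r(k) = \frac{1}{2} * (k-\frac{5}{3}) (k-\frac{6}{5}) / [(k-\frac{14}{15}) (k+1)] - rational; roots negated = parameters, x = \frac{1}{2}, C = -6.


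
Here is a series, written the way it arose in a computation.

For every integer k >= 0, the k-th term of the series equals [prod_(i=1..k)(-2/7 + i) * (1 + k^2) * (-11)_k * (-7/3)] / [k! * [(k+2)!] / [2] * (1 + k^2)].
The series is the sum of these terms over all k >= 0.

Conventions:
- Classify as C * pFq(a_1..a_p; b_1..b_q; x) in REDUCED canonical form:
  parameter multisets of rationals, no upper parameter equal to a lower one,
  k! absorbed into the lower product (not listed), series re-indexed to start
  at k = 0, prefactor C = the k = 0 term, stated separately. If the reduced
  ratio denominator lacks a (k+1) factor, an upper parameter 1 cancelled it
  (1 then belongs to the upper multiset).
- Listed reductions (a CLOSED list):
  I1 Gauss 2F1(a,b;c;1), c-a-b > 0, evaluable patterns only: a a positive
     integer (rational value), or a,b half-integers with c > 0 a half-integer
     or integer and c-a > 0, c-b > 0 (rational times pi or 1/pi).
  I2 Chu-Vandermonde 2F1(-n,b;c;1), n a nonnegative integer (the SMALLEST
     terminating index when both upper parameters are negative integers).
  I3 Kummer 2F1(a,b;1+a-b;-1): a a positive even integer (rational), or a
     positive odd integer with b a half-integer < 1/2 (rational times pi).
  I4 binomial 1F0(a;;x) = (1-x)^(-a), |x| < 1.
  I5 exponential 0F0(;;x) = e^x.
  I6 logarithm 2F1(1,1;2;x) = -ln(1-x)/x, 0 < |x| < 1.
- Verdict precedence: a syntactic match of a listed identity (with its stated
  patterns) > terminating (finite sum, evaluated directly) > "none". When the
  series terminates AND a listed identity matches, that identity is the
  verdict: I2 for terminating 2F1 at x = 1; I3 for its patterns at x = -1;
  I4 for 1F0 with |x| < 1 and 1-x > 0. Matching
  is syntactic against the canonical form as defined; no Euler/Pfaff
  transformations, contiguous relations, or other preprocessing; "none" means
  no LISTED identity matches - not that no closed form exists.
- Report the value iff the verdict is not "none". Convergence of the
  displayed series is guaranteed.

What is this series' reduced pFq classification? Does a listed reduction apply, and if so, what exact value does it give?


With C = -7/3: the canonical form is 2F1(-11, 5/7; 3; 1). Verdict: this is the Chu-Vandermonde identity I2 (terminating 2F1 at x = 1 with n = 11, b = 5/7, c = 3). Its exact value is -11401500568/17795940687.

The tell: from the first term -7/3: the denominator's factorial ratio (C = -7/3) is a lower Pochhammer.
Adjacent-term ratio: r(k) = 1 * (k-11) (k+5/7) / [(k+3) (k+1)] - rational in k. x = 1; t_0 = -7/3; negate the roots.


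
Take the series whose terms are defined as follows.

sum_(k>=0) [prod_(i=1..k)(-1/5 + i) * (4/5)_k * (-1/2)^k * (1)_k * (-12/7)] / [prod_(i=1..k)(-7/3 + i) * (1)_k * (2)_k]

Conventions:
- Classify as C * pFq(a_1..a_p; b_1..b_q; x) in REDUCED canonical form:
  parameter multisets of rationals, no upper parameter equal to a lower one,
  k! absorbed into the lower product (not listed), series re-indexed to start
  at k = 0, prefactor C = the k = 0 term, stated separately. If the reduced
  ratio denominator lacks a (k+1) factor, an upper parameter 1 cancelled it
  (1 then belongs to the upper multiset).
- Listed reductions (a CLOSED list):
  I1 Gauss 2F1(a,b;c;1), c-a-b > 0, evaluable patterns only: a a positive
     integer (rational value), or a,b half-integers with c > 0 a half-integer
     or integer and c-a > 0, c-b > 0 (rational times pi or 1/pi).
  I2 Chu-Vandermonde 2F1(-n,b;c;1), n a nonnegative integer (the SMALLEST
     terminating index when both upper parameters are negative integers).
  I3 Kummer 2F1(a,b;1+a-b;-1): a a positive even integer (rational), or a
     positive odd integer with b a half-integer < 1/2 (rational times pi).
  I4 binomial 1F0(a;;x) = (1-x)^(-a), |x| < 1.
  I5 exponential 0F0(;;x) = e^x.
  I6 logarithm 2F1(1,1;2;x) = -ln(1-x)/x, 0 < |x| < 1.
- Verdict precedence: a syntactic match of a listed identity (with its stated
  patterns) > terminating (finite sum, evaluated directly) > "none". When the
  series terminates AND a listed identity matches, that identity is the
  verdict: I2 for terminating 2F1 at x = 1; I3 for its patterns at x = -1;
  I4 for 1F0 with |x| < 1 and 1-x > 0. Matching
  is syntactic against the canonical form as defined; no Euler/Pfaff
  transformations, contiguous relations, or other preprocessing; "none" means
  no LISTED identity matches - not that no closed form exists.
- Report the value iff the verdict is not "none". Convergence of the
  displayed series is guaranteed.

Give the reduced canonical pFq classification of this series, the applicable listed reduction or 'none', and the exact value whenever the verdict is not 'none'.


Classification (C = -12/7): 3F2 with upper {4/5, 4/5, 1}, lower {-4/3, 2}, argument x = -1/2. Verdict: none - this 3F2 at x = -1/2 matches no listed pattern, and upper {4/5, 4/5, 1} holds no stopper.

Structural cue: x = (-1/2) and (1)_k (C = -12/7) is k! itself.
Adjacent-term ratio: r(k) = (-1/2) * (k+4/5) (k+4/5) (k+1) / [(k-4/3) (k+2) (k+1)] - rational in k. x = (-1/2); t_0 = -12/7; negate the roots.


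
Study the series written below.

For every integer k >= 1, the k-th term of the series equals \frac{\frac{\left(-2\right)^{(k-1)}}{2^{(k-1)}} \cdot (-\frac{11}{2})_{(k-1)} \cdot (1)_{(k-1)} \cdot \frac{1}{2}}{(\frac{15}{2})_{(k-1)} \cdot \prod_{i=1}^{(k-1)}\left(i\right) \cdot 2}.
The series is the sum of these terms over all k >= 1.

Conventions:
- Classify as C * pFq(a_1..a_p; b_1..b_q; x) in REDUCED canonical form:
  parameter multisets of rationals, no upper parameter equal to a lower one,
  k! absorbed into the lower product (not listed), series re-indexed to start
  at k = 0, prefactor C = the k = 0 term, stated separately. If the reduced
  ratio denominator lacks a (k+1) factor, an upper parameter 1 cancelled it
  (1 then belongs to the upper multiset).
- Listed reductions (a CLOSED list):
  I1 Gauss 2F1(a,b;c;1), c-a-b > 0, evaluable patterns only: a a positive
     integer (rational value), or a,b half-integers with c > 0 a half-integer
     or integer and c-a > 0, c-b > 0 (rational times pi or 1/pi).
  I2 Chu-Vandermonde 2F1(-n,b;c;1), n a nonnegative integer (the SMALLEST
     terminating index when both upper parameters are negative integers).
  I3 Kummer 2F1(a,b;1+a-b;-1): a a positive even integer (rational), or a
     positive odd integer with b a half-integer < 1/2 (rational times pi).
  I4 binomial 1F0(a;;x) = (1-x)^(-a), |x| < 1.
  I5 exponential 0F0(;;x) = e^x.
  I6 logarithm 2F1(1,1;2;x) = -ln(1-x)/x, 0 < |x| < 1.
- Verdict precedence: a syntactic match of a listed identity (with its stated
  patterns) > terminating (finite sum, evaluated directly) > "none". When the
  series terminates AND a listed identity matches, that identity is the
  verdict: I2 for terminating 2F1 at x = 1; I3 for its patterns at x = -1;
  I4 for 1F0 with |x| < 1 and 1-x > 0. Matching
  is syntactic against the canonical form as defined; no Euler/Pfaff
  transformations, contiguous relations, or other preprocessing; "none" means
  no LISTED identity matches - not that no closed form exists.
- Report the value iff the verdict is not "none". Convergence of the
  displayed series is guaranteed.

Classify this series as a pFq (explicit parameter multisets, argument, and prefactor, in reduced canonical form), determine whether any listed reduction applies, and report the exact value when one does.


Classification (C = \frac{1}{4}): 2F1 with upper {-\frac{11}{2}, 1}, lower {\frac{15}{2}}, argument x = -1. Verdict: this is Kummer (I3) (x = -1; c = \frac{15}{2} equals 1+a-b for upper {-\frac{11}{2}, 1}: listed pattern). Its exact value is \frac{3003}{16384} \cdot \pi.

Structural cue: from the first term \frac{1}{4}: the product of the first k integers (C = 1/4) is k!.
Adjacent-term ratio: r(k) = -1 * (k-\frac{11}{2}) (k+1) / [(k+\frac{15}{2}) (k+1)] ; factor over Q: parameters, x = -1, and C = \frac{1}{4}.


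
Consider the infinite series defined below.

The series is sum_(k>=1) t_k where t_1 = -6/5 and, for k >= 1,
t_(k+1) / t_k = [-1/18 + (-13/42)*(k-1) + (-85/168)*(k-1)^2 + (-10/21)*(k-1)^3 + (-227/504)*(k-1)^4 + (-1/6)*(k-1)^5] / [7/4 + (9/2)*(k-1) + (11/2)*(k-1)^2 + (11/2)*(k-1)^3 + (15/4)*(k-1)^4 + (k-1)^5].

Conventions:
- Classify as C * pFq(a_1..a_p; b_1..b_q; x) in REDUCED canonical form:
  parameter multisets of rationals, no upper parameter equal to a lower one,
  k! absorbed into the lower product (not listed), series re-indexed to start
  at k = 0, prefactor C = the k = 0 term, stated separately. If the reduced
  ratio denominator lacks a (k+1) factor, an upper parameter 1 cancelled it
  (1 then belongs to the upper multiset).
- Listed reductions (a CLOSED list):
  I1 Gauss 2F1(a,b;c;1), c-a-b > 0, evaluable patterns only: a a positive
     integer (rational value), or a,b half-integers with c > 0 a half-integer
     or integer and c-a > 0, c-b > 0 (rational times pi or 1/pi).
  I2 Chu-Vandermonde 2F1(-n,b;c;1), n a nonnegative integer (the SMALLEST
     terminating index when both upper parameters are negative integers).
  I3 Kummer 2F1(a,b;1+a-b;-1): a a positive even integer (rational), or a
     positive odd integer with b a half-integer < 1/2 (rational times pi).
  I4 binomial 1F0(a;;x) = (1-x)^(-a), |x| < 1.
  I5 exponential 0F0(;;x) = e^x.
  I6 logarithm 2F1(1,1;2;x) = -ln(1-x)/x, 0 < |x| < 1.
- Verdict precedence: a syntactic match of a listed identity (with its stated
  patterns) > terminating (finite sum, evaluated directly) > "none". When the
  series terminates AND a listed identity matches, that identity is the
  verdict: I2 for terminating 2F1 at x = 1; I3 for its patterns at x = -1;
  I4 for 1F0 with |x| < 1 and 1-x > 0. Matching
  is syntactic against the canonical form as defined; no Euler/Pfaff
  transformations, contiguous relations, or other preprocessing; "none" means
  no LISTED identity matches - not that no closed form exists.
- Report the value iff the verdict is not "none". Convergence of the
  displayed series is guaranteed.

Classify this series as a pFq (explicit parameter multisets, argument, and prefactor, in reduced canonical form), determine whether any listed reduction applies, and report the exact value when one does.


Canonical form: C = -6/5 times 2F1 with upper {2/7, 2/3}, lower {1}, x = -1/6. Verdict: none - at argument -1/6 the multisets {2/7, 2/3} ; {1} match no listed identity.

Structural cue: from the first term -6/5: the parameter 7/4 appears in both the upper and lower lists and cancels (alongside the other common factor).
Term ratio: r(k) = (-1/6) * (k+2/7) (k+2/3) / [(k+1) (k+1)] - rational in k, leading ratio (-1/6); with t_0 = -6/5, classification follows.


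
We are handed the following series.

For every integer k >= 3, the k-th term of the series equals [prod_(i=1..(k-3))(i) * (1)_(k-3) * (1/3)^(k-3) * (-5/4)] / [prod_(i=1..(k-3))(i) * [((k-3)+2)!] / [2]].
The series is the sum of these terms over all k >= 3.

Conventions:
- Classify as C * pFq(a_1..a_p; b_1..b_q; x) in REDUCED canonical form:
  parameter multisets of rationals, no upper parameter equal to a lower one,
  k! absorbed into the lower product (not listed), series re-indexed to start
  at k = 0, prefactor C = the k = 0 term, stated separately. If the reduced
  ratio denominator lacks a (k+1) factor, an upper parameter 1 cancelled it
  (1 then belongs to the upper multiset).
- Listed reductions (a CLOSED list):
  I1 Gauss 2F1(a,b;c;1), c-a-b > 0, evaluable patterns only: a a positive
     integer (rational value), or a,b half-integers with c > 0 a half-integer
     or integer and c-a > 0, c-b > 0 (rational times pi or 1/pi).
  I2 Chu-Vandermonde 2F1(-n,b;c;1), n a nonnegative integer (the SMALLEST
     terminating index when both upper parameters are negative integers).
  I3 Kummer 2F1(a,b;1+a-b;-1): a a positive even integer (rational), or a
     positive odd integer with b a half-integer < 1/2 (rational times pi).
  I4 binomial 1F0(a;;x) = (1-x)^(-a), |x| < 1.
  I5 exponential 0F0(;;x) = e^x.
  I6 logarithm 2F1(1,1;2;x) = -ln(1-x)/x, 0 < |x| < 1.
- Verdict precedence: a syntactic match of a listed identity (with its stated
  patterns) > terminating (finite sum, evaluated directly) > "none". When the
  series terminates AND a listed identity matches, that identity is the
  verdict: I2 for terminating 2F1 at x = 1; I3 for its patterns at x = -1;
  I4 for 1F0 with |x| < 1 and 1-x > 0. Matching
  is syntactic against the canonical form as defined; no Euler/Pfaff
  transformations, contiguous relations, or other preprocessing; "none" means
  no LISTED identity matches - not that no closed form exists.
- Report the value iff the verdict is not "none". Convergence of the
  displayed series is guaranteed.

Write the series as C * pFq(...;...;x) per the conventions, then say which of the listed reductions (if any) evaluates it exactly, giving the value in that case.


First insight: t_0 being -5/4, the denominator's factorial ratio (C = -5/4) is a lower Pochhammer.
Consecutive-term ratio: r(k) = (1/3) * (k+1) (k+1) / [(k+3) (k+1)] - rational in k, leading ratio (1/3); with t_0 = -5/4, classification follows.

x = 1/3 here; the reduced form reads 2F1, upper {1, 1}, lower {3}, C = -5/4. Verdict: none - at argument 1/3 the multisets {1, 1} ; {3} match no listed identity.


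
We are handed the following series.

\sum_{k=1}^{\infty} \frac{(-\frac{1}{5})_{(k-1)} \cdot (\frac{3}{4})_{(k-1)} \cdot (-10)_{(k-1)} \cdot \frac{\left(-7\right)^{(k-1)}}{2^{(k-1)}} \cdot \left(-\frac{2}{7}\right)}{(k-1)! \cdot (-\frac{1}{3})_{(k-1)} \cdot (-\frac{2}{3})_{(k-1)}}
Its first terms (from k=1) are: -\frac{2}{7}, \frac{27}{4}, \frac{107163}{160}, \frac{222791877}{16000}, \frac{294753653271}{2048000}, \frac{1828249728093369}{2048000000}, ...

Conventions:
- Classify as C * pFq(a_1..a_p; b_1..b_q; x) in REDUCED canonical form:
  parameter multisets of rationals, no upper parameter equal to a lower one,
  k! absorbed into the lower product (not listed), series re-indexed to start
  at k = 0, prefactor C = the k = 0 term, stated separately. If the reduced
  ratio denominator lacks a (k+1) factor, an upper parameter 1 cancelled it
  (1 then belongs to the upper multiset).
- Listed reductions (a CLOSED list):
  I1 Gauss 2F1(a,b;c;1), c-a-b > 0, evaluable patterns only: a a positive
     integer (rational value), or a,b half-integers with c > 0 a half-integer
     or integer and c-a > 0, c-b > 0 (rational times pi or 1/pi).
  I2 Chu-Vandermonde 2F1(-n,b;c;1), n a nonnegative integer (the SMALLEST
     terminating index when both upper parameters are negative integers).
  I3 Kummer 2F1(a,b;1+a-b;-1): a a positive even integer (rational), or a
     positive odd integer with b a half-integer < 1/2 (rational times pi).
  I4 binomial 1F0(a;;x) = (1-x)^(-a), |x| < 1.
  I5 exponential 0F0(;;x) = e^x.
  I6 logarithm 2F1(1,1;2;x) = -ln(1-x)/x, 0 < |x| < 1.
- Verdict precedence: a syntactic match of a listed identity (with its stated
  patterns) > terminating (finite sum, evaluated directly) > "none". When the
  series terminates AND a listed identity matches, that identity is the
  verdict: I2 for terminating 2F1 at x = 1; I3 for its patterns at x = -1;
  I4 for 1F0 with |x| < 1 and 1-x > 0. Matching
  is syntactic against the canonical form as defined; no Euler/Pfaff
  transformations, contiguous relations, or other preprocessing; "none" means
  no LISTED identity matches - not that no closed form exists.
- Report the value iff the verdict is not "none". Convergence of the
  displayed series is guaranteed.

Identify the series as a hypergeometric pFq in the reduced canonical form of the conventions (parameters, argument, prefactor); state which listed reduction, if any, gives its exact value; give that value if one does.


The tell: t_0 = -\frac{2}{7} here, and the two k-th powers (prefactor -2/7) combine into one argument.
Term ratio: r(k) = -\frac{7}{2} * (k-10) (k-\frac{1}{5}) (k+\frac{3}{4}) / [(k-\frac{2}{3}) (k-\frac{1}{3}) (k+1)] - rational in k. x = -\frac{7}{2}; t_0 = -\frac{2}{7}; negate the roots.

Classification (C = -\frac{2}{7}): 3F2 with upper {-10, -\frac{1}{5}, \frac{3}{4}}, lower {-\frac{2}{3}, -\frac{1}{3}}, argument x = -\frac{7}{2}. Verdict: terminating - upper -10 stops the sum at k = 10; the 11 terms are added exactly. Sum: \frac{140053953687507587641816976802577}{2854978846720000000000000}.


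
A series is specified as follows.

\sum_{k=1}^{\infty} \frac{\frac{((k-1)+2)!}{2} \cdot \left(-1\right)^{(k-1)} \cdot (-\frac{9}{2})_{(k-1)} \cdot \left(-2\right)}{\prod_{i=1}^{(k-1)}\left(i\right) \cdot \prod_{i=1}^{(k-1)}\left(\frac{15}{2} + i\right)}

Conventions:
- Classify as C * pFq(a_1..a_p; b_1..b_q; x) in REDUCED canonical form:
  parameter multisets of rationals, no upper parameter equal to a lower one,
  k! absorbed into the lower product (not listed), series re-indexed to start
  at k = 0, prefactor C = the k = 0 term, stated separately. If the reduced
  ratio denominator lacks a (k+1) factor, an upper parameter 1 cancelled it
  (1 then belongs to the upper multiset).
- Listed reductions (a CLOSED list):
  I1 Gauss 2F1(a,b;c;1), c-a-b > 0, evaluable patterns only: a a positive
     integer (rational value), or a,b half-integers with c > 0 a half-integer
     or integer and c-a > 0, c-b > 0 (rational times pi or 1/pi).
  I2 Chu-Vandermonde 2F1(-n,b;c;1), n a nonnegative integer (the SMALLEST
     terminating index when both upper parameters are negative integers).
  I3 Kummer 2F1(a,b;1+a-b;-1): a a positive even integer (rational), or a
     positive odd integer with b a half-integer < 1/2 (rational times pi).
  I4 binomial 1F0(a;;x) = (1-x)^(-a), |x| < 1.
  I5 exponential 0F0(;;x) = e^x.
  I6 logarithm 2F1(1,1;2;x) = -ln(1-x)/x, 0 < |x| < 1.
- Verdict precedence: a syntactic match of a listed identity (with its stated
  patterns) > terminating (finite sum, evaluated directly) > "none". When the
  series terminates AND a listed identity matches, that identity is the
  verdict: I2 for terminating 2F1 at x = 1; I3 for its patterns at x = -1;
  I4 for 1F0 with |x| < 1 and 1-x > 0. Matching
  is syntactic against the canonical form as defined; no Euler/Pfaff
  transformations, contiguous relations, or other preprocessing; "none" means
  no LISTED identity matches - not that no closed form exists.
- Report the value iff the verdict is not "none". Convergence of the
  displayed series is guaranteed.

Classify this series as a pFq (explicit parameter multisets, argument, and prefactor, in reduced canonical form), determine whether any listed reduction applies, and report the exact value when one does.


With C = -2: the canonical form is 2F1(-\frac{9}{2}, 3; \frac{17}{2}; -1). Verdict (x = -1): Kummer's theorem (I3) applies (x = -1; c = \frac{17}{2} equals 1+a-b for upper {-\frac{9}{2}, 3}: listed pattern). Exact value: \left(-\frac{45045}{16384}\right) \cdot \pi.

Key step: t_0 being -2, the product of the first k integers (C = -2) is k!.
Ratio: r(k) = -1 * (k-\frac{9}{2}) (k+3) / [(k+\frac{17}{2}) (k+1)] - poly over poly, x = -1 from leading terms; C = -2 at k = 0.


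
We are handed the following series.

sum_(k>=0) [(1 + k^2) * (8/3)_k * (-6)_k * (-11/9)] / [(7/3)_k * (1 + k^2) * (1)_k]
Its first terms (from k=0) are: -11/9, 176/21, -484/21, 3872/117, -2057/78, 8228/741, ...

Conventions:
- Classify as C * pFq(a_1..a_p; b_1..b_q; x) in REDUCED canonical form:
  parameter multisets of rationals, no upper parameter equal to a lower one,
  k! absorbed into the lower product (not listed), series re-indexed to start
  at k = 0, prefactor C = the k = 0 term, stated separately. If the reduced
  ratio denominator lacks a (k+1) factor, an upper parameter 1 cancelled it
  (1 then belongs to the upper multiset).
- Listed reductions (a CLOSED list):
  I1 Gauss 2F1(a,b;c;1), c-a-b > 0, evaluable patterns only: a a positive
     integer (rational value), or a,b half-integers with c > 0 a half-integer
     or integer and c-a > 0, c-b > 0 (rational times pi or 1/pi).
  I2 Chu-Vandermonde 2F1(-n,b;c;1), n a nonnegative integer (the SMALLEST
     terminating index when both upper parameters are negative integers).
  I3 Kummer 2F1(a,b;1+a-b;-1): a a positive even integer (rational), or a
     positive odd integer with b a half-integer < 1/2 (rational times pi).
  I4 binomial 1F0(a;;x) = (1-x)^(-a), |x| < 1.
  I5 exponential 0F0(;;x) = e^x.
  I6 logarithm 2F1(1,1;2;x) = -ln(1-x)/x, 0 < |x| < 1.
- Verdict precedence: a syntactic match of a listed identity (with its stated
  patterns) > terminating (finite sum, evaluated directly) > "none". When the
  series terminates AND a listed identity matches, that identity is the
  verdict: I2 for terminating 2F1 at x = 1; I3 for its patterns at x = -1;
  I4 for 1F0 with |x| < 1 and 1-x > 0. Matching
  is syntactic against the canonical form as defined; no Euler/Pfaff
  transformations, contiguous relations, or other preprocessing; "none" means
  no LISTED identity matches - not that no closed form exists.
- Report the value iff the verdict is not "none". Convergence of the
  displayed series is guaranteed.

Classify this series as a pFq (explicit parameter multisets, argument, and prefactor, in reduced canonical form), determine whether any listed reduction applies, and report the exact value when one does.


The series (x = 1) is 2F1: upper {-6, 8/3}, lower {7/3}, prefactor -11/9. Verdict: Chu-Vandermonde (I2) applies (terminating 2F1 at x = 1 with n = 6, b = 8/3, c = 7/3). Value: 11/4446.

Structural cue: t_0 being -11/9, the factor k^2 + 1 cancels (top and bottom), leaving C = -11/9.
Term ratio: r(k) = 1 * (k-6) (k+8/3) / [(k+7/3) (k+1)] - poly over poly, x = 1 from leading terms; C = -11/9 at k = 0.


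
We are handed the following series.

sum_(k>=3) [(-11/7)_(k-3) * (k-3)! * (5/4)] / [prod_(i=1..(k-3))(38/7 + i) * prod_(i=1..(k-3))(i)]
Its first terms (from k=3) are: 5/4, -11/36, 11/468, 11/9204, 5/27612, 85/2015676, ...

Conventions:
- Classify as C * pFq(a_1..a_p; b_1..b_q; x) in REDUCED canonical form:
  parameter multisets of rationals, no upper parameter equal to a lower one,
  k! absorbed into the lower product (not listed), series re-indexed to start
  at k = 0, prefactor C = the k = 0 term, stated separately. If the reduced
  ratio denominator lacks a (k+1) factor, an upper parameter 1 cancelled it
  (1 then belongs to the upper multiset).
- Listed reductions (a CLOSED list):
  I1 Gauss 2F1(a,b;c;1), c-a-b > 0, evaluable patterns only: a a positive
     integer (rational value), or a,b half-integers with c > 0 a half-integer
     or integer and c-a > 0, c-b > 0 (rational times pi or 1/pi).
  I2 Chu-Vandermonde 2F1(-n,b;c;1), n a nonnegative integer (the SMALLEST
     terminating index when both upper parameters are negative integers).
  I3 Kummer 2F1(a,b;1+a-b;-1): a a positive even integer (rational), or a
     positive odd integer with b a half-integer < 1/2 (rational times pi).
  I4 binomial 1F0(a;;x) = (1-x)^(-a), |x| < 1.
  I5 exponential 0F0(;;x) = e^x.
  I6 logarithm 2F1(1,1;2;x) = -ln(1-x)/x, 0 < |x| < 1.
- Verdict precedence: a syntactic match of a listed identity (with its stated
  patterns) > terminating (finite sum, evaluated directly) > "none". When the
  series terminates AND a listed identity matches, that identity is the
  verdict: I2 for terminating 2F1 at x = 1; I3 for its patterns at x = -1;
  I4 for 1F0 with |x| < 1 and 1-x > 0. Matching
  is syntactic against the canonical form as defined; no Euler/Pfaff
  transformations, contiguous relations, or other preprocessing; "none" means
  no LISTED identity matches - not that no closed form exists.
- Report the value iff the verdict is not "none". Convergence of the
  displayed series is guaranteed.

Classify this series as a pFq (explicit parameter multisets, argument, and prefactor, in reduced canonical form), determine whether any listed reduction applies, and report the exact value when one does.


Structural cue: with t_0 = 5/4, the factorial ratio (prefactor 5/4) (k+a-1)!/(a-1)! is a rising factorial (a)_k.
Ratio: r(k) = 1 * (k-11/7) (k+1) / [(k+45/7) (k+1)] - rational in k. x = 1; t_0 = 5/4; negate the roots.

The series (x = 1) is 2F1: upper {-11/7, 1}, lower {45/7}, prefactor 5/4. Verdict (x = 1): the Gauss summation I1 applies (x = 1: the Gamma ratio telescopes since c-a-b = 7 > 0 and a = 1 in Z>0). Its exact value is 95/98.


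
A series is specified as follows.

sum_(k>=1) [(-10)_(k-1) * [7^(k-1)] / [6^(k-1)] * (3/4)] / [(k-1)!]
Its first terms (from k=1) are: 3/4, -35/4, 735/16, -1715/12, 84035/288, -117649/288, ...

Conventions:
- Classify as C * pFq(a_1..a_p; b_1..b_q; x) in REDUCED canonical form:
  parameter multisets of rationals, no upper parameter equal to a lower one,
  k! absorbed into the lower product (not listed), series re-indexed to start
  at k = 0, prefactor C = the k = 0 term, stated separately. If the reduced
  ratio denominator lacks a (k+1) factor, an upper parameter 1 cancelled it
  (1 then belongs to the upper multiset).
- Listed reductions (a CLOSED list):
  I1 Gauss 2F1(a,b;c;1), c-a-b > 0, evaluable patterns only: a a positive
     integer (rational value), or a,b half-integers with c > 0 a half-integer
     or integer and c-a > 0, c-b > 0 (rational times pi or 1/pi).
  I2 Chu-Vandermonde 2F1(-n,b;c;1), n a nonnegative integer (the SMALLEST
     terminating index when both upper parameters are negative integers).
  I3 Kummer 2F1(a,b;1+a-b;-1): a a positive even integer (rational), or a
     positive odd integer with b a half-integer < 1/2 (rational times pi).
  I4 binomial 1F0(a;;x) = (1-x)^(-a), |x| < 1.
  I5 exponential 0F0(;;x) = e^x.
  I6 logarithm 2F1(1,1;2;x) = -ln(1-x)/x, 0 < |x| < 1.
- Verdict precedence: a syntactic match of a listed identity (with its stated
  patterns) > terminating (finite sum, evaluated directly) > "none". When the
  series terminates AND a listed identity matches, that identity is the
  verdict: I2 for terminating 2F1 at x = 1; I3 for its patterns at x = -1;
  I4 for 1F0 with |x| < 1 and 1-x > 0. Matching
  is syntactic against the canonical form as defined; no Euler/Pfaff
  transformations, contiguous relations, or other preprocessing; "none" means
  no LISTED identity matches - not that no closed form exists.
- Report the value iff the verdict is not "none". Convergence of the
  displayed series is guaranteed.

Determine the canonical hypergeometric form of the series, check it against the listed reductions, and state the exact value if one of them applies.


Prefactor 3/4, argument 7/6: 1F0 with upper {-10} over lower {-}. Verdict: terminating - the sum ends at index 10 because -10 is a negative integer; exact evaluation follows. Its exact value is 1/80621568.

Key step: from the first term 3/4: the two geometric factors (C = 3/4, x = 7/6) combine into one argument.
Ratio: r(k) = (7/6) * (k-10) / [(k+1)] - rational in k, leading ratio (7/6); with t_0 = 3/4, classification follows.


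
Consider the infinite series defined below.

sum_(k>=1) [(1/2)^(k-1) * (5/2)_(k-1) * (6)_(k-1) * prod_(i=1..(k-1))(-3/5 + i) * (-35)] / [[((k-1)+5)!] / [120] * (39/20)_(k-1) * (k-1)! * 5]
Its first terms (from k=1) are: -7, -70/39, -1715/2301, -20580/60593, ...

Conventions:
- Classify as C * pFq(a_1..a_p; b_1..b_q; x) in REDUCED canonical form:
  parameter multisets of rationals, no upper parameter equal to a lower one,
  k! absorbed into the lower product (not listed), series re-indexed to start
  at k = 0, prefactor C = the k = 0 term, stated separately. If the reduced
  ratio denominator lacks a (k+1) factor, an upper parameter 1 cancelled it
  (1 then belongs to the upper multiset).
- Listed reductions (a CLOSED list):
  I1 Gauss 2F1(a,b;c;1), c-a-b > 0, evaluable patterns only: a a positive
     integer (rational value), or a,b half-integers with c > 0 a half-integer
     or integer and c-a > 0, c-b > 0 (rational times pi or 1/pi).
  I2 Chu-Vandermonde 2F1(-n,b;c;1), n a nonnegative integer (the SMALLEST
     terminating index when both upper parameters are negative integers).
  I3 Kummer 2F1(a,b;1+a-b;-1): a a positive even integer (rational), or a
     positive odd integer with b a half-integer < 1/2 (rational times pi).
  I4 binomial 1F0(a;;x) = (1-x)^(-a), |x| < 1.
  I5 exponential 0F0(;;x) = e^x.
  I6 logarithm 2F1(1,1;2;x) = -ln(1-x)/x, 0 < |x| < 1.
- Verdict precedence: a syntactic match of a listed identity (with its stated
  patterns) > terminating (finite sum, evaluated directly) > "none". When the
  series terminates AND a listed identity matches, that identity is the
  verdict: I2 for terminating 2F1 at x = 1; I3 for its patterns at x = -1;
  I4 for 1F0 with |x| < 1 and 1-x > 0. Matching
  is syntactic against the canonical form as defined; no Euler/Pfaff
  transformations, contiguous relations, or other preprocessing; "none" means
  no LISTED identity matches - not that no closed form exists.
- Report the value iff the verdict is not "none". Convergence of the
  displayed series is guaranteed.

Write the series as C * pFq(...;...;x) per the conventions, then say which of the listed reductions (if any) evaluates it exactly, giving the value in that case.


The series (x = 1/2) is 2F1: upper {2/5, 5/2}, lower {39/20}, prefactor -7. Verdict: none (x = 1/2): each listed identity misses the multisets {2/5, 5/2} ; {39/20}.

The tell: x = (1/2) and the parameter 6 appears in both the upper and lower lists and cancels.
Ratio: r(k) = (1/2) * (k+2/5) (k+5/2) / [(k+39/20) (k+1)] - poly over poly, x = (1/2) from leading terms; C = -7 at k = 0.


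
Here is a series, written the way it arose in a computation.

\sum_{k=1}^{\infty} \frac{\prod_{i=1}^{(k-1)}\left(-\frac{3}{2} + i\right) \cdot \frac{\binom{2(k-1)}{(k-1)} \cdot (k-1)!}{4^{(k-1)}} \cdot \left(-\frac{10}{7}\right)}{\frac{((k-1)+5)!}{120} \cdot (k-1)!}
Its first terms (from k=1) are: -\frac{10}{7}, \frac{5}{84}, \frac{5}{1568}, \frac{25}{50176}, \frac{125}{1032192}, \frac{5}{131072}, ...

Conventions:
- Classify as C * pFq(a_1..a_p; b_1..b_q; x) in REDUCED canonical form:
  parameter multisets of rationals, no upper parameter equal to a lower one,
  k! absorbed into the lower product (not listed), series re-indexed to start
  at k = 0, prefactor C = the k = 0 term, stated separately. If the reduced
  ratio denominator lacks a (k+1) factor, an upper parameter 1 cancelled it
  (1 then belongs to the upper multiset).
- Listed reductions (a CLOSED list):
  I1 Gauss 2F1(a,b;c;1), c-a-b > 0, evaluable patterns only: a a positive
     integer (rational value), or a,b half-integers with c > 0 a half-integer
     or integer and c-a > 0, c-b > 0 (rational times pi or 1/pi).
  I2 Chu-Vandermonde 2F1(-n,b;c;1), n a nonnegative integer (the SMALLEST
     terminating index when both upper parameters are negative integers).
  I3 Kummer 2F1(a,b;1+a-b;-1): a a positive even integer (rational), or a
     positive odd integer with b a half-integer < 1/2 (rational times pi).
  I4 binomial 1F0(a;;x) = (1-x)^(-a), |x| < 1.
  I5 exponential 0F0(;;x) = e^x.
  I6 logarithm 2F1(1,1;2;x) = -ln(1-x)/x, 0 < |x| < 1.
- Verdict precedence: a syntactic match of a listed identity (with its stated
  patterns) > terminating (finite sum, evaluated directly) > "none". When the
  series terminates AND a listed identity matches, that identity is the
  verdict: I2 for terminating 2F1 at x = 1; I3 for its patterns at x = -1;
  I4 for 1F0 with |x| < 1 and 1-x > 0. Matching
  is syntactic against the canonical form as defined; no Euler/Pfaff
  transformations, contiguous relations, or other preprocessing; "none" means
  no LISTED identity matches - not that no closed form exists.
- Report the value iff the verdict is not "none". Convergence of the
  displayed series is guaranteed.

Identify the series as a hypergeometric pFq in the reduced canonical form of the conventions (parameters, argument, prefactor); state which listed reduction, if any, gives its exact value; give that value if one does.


At argument 1: a 2F1 with upper {-\frac{1}{2}, \frac{1}{2}}, lower {6}, scaled by C = -\frac{10}{7}. Verdict at x = 1: the half-integer Gauss pattern (I1) matches (x = 1; upper {-\frac{1}{2}, \frac{1}{2}} half-integers, c = 6 in the evaluable pattern). Its exact value is \left(-\frac{1310720}{305613}\right) / \pi.

The tell: from the first term -\frac{10}{7}: C(2k,k) (prefactor -10/7) equals 4^k (1/2)_k / k!.
Consecutive-term ratio: r(k) = 1 * (k-\frac{1}{2}) (k+\frac{1}{2}) / [(k+6) (k+1)] - rational; roots negated = parameters, x = 1, C = -\frac{10}{7}.


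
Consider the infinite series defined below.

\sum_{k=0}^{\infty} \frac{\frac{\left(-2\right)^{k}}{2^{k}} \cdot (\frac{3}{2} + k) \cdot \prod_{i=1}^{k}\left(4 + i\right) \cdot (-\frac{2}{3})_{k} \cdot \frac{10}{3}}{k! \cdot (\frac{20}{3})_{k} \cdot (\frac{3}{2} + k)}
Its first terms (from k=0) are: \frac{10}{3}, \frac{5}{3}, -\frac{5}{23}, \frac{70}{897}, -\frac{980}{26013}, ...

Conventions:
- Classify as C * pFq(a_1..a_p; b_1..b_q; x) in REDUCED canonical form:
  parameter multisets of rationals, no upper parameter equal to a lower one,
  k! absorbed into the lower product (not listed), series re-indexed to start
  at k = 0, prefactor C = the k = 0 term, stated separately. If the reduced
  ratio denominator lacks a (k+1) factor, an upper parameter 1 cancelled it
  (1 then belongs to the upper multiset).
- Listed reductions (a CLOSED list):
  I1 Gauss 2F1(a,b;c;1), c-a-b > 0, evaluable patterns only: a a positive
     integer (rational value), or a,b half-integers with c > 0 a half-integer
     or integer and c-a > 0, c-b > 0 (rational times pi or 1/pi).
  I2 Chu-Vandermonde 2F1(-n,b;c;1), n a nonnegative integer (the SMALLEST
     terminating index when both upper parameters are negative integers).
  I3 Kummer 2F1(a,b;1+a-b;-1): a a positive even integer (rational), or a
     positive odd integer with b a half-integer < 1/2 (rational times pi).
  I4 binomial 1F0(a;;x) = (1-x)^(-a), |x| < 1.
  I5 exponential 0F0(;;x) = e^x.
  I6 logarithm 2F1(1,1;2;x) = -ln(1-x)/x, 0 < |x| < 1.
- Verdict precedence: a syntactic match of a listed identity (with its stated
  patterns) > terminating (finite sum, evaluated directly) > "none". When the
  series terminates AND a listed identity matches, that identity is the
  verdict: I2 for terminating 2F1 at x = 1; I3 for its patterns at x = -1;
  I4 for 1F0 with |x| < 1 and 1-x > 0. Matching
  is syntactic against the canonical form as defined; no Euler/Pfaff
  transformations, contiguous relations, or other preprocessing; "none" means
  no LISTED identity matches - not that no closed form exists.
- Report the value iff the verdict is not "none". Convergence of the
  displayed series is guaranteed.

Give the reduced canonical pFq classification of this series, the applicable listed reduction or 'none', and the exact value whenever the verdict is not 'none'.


At argument -1: a 2F1 with upper {-\frac{2}{3}, 5}, lower {\frac{20}{3}}, scaled by C = \frac{10}{3}. Verdict: none. A 2F1 with upper {-\frac{2}{3}, 5} fits none of I1-I6 at x = -1; the sum runs forever.

Key observation: t_0 being \frac{10}{3}, k + 3/2 divides numerator and denominator alike; C = 10/3, x = -1 after cancelling.
Adjacent-term ratio: r(k) = -1 * (k-\frac{2}{3}) (k+5) / [(k+\frac{20}{3}) (k+1)] - rational in k, leading ratio -1; with t_0 = \frac{10}{3}, classification follows.
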